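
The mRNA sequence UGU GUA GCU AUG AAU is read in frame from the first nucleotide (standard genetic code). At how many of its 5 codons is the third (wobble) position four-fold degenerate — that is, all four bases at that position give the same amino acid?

2

Codon 1 UGU (Cys): third position 2-fold.
Codon 2 GUA (Val): third position 4-fold.
Codon 3 GCU (Ala): third position 4-fold.
Codon 4 AUG (Met): third position 1-fold.
Codon 5 AAU (Asn): third position 2-fold.
Four-fold degenerate third positions: 2.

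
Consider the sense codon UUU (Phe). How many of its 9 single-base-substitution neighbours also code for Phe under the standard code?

1

Position 1: none → 0 synonymous.
Position 2: none → 0 synonymous.
Position 3: UUC → 1 synonymous.
Total: 0 + 0 + 1 = 1.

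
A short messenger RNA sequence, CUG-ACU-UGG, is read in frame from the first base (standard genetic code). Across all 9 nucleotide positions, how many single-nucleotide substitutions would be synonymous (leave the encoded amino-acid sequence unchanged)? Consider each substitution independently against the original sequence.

Codon 1 (CUG, Leu): 4 synonymous substitutions.
Codon 2 (ACU, Thr): 3 synonymous substitutions.
Codon 3 (UGG, Trp): 0 synonymous substitutions.
Total: 4 + 3 + 0 = 7.

7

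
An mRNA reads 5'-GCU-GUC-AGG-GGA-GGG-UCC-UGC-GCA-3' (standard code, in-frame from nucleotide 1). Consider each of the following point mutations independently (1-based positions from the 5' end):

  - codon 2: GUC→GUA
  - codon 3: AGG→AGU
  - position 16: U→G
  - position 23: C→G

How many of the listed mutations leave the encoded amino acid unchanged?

Codon 2: GUC (Val) → GUA (Val) — synonymous.
Codon 3: AGG (Arg) → AGU (Ser) — missense.
Codon 6: UCC (Ser) → GCC (Ala) — missense.
Codon 8: GCA (Ala) → GGA (Gly) — missense.
Synonymous: 1 of 4.

1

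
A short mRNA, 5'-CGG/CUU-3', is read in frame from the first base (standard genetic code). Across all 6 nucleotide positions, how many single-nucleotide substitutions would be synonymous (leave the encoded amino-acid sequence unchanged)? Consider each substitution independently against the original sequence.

Codon 1 (CGG, Arg): 4 synonymous substitutions.
Codon 2 (CUU, Leu): 3 synonymous substitutions.
Total: 4 + 3 = 7.

7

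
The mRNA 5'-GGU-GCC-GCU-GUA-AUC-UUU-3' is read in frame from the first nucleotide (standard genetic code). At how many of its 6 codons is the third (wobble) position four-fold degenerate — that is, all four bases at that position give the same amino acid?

Codon 1 GGU (Gly): third position 4-fold.
Codon 2 GCC (Ala): third position 4-fold.
Codon 3 GCU (Ala): third position 4-fold.
Codon 4 GUA (Val): third position 4-fold.
Codon 5 AUC (Ile): third position 3-fold.
Codon 6 UUU (Phe): third position 2-fold.
Four-fold degenerate third positions: 4.

4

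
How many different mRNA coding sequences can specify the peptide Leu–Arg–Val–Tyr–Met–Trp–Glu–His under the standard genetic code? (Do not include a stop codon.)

Leu: 6 codons.
Arg: 6 codons.
Val: 4 codons.
Tyr: 2 codons.
Met: 1 codon.
Trp: 1 codon.
Glu: 2 codons.
His: 2 codons.
6 × 6 × 4 × 2 × 1 × 1 × 2 × 2 = 1152.

1152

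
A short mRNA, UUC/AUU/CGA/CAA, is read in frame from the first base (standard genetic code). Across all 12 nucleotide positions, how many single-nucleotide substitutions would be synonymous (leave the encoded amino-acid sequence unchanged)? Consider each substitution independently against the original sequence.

Codon 1 (UUC, Phe): 1 synonymous substitution.
Codon 2 (AUU, Ile): 2 synonymous substitutions.
Codon 3 (CGA, Arg): 4 synonymous substitutions.
Codon 4 (CAA, Gln): 1 synonymous substitution.
Total: 1 + 2 + 4 + 1 = 8.

8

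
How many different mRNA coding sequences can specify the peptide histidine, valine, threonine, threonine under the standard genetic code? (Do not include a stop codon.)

128

His: 2 codons.
Val: 4 codons.
Thr: 4 codons.
Thr: 4 codons.
2 × 4 × 4 × 4 = 128.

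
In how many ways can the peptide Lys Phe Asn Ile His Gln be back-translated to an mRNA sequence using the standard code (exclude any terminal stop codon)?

96

Lys: 2 codons.
Phe: 2 codons.
Asn: 2 codons.
Ile: 3 codons.
His: 2 codons.
Gln: 2 codons.
2 × 2 × 2 × 3 × 2 × 2 = 96.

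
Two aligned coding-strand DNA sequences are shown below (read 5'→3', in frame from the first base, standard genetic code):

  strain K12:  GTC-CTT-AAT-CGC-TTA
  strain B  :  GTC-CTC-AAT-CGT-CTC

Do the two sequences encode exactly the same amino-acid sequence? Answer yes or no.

yes

Codon 1: GTC Val / GTC Val — identical.
Codon 2: CTT Leu / CTC Leu — synonymous.
Codon 3: AAT Asn / AAT Asn — identical.
Codon 4: CGC Arg / CGT Arg — synonymous.
Codon 5: TTA Leu / CTC Leu — synonymous.
Nonsynonymous differences: 0 → same protein.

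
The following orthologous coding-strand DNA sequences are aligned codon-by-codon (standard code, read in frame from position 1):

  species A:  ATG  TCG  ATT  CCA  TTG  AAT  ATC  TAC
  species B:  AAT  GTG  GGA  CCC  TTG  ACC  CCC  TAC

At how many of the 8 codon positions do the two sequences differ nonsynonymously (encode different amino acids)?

5

Codon 1: ATG Met / AAT Asn — nonsynonymous.
Codon 2: TCG Ser / GTG Val — nonsynonymous.
Codon 3: ATT Ile / GGA Gly — nonsynonymous.
Codon 4: CCA Pro / CCC Pro — synonymous.
Codon 5: TTG Leu / TTG Leu — identical.
Codon 6: AAT Asn / ACC Thr — nonsynonymous.
Codon 7: ATC Ile / CCC Pro — nonsynonymous.
Codon 8: TAC Tyr / TAC Tyr — identical.
Nonsynonymous differences: 5.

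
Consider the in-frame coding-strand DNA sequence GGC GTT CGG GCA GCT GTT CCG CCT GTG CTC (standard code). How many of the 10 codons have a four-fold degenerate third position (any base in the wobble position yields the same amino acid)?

Codon 1 GGC (Gly): third position 4-fold.
Codon 2 GTT (Val): third position 4-fold.
Codon 3 CGG (Arg): third position 4-fold.
Codon 4 GCA (Ala): third position 4-fold.
Codon 5 GCT (Ala): third position 4-fold.
Codon 6 GTT (Val): third position 4-fold.
Codon 7 CCG (Pro): third position 4-fold.
Codon 8 CCT (Pro): third position 4-fold.
Codon 9 GTG (Val): third position 4-fold.
Codon 10 CTC (Leu): third position 4-fold.
Four-fold degenerate third positions: 10.

10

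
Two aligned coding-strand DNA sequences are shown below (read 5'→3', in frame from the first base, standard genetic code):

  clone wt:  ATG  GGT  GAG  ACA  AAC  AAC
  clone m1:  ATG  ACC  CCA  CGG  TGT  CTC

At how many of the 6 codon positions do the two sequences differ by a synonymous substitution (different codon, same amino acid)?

Codon 1: ATG Met / ATG Met — identical.
Codon 2: GGT Gly / ACC Thr — nonsynonymous.
Codon 3: GAG Glu / CCA Pro — nonsynonymous.
Codon 4: ACA Thr / CGG Arg — nonsynonymous.
Codon 5: AAC Asn / TGT Cys — nonsynonymous.
Codon 6: AAC Asn / CTC Leu — nonsynonymous.
Synonymous differences: 0.

0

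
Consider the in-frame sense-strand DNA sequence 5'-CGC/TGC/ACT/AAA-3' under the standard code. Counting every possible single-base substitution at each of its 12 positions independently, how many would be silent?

8

Codon 1 (CGC, Arg): 3 synonymous substitutions.
Codon 2 (TGC, Cys): 1 synonymous substitution.
Codon 3 (ACT, Thr): 3 synonymous substitutions.
Codon 4 (AAA, Lys): 1 synonymous substitution.
Total: 3 + 1 + 3 + 1 = 8.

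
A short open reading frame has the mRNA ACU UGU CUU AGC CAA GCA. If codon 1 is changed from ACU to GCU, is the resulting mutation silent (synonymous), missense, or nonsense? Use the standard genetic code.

Position 1 falls in codon 1: ACU → Thr.
After the substitution the codon is GCU → Ala.
Thr ≠ Ala, so this is a missense mutation.

missense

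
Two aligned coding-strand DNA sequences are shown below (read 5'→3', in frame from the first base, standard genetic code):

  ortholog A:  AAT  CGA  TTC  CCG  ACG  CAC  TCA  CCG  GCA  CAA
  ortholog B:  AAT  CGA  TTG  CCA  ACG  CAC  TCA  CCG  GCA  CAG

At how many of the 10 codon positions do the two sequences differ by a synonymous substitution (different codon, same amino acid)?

Codon 1: AAT Asn / AAT Asn — identical.
Codon 2: CGA Arg / CGA Arg — identical.
Codon 3: TTC Phe / TTG Leu — nonsynonymous.
Codon 4: CCG Pro / CCA Pro — synonymous.
Codon 5: ACG Thr / ACG Thr — identical.
Codon 6: CAC His / CAC His — identical.
Codon 7: TCA Ser / TCA Ser — identical.
Codon 8: CCG Pro / CCG Pro — identical.
Codon 9: GCA Ala / GCA Ala — identical.
Codon 10: CAA Gln / CAG Gln — synonymous.
Synonymous differences: 2.

2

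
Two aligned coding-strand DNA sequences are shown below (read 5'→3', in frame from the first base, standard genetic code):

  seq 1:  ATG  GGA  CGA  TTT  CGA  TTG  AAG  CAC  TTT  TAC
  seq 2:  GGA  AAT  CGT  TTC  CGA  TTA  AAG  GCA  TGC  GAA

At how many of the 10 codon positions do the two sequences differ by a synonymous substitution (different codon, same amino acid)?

Codon 1: ATG Met / GGA Gly — nonsynonymous.
Codon 2: GGA Gly / AAT Asn — nonsynonymous.
Codon 3: CGA Arg / CGT Arg — synonymous.
Codon 4: TTT Phe / TTC Phe — synonymous.
Codon 5: CGA Arg / CGA Arg — identical.
Codon 6: TTG Leu / TTA Leu — synonymous.
Codon 7: AAG Lys / AAG Lys — identical.
Codon 8: CAC His / GCA Ala — nonsynonymous.
Codon 9: TTT Phe / TGC Cys — nonsynonymous.
Codon 10: TAC Tyr / GAA Glu — nonsynonymous.
Synonymous differences: 3.

3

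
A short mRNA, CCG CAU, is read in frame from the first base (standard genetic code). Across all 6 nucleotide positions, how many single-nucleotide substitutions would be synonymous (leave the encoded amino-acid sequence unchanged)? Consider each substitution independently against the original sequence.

Codon 1 (CCG, Pro): 3 synonymous substitutions.
Codon 2 (CAU, His): 1 synonymous substitution.
Total: 3 + 1 = 4.

4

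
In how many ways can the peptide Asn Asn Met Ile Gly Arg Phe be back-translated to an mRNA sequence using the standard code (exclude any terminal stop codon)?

Asn: 2 codons.
Asn: 2 codons.
Met: 1 codon.
Ile: 3 codons.
Gly: 4 codons.
Arg: 6 codons.
Phe: 2 codons.
2 × 2 × 1 × 3 × 4 × 6 × 2 = 576.

576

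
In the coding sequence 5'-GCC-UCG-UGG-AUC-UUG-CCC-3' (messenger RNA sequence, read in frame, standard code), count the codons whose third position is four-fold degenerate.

Codon 1 GCC (Ala): third position 4-fold.
Codon 2 UCG (Ser): third position 4-fold.
Codon 3 UGG (Trp): third position 1-fold.
Codon 4 AUC (Ile): third position 3-fold.
Codon 5 UUG (Leu): third position 2-fold.
Codon 6 CCC (Pro): third position 4-fold.
Four-fold degenerate third positions: 3.

3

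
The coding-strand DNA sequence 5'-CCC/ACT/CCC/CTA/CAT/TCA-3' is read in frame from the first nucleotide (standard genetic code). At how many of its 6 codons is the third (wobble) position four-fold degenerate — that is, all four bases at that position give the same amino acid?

Codon 1 CCC (Pro): third position 4-fold.
Codon 2 ACT (Thr): third position 4-fold.
Codon 3 CCC (Pro): third position 4-fold.
Codon 4 CTA (Leu): third position 4-fold.
Codon 5 CAT (His): third position 2-fold.
Codon 6 TCA (Ser): third position 4-fold.
Four-fold degenerate third positions: 5.

5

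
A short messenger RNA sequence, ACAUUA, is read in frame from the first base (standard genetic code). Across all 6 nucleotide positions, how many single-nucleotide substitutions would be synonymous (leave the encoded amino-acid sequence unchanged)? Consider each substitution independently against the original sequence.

5

Codon 1 (ACA, Thr): 3 synonymous substitutions.
Codon 2 (UUA, Leu): 2 synonymous substitutions.
Total: 3 + 2 = 5.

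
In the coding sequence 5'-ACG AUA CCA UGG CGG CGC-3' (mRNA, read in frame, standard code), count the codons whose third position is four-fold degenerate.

4

Codon 1 ACG (Thr): third position 4-fold.
Codon 2 AUA (Ile): third position 3-fold.
Codon 3 CCA (Pro): third position 4-fold.
Codon 4 UGG (Trp): third position 1-fold.
Codon 5 CGG (Arg): third position 4-fold.
Codon 6 CGC (Arg): third position 4-fold.
Four-fold degenerate third positions: 4.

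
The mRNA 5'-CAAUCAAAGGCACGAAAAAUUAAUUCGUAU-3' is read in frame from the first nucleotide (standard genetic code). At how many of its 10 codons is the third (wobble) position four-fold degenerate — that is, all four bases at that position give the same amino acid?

4

Codon 1 CAA (Gln): third position 2-fold.
Codon 2 UCA (Ser): third position 4-fold.
Codon 3 AAG (Lys): third position 2-fold.
Codon 4 GCA (Ala): third position 4-fold.
Codon 5 CGA (Arg): third position 4-fold.
Codon 6 AAA (Lys): third position 2-fold.
Codon 7 AUU (Ile): third position 3-fold.
Codon 8 AAU (Asn): third position 2-fold.
Codon 9 UCG (Ser): third position 4-fold.
Codon 10 UAU (Tyr): third position 2-fold.
Four-fold degenerate third positions: 4.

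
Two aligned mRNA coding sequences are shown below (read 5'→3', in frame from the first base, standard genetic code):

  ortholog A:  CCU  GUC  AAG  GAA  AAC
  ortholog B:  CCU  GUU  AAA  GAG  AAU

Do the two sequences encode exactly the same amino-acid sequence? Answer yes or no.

yes

Codon 1: CCU Pro / CCU Pro — identical.
Codon 2: GUC Val / GUU Val — synonymous.
Codon 3: AAG Lys / AAA Lys — synonymous.
Codon 4: GAA Glu / GAG Glu — synonymous.
Codon 5: AAC Asn / AAU Asn — synonymous.
Nonsynonymous differences: 0 → same protein.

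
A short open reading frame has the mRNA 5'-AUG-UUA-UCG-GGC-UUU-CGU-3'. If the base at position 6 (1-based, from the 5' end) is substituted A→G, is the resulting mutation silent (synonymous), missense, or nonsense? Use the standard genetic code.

Position 6 falls in codon 2: UUA → Leu.
After the substitution the codon is UUG → Leu.
Both encode Leu, so the change is synonymous.

silent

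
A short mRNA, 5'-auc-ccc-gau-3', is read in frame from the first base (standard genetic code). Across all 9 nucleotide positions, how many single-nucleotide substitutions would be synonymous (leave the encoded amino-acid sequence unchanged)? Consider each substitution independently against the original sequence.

Codon 1 (AUC, Ile): 2 synonymous substitutions.
Codon 2 (CCC, Pro): 3 synonymous substitutions.
Codon 3 (GAU, Asp): 1 synonymous substitution.
Total: 2 + 3 + 1 = 6.

6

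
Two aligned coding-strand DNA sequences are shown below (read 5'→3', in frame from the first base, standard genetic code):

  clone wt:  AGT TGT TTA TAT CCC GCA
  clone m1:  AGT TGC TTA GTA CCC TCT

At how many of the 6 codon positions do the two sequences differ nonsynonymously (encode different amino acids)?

Codon 1: AGT Ser / AGT Ser — identical.
Codon 2: TGT Cys / TGC Cys — synonymous.
Codon 3: TTA Leu / TTA Leu — identical.
Codon 4: TAT Tyr / GTA Val — nonsynonymous.
Codon 5: CCC Pro / CCC Pro — identical.
Codon 6: GCA Ala / TCT Ser — nonsynonymous.
Nonsynonymous differences: 2.

2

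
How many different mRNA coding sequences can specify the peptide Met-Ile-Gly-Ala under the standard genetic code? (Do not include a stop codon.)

48

Met: 1 codon.
Ile: 3 codons.
Gly: 4 codons.
Ala: 4 codons.
1 × 3 × 4 × 4 = 48.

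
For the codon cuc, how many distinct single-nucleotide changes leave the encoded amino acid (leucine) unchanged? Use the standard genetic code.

Position 1: none → 0 synonymous.
Position 2: none → 0 synonymous.
Position 3: CUU, CUA, CUG → 3 synonymous.
Total: 0 + 0 + 3 = 3.

3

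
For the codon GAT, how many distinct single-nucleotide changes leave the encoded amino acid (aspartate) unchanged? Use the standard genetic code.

Position 1: none → 0 synonymous.
Position 2: none → 0 synonymous.
Position 3: GAC → 1 synonymous.
Total: 0 + 0 + 1 = 1.

1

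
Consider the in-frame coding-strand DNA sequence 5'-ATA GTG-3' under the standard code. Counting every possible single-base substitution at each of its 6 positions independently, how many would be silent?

Codon 1 (ATA, Ile): 2 synonymous substitutions.
Codon 2 (GTG, Val): 3 synonymous substitutions.
Total: 2 + 3 = 5.

5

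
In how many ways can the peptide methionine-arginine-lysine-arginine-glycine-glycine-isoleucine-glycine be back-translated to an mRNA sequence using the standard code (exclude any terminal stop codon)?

13824

Met: 1 codon.
Arg: 6 codons.
Lys: 2 codons.
Arg: 6 codons.
Gly: 4 codons.
Gly: 4 codons.
Ile: 3 codons.
Gly: 4 codons.
1 × 6 × 2 × 6 × 4 × 4 × 3 × 4 = 13824.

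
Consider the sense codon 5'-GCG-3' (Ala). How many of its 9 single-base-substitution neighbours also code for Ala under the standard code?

Position 1: none → 0 synonymous.
Position 2: none → 0 synonymous.
Position 3: GCU, GCC, GCA → 3 synonymous.
Total: 0 + 0 + 3 = 3.

3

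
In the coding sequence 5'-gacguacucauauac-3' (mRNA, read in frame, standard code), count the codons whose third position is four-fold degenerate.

2

Codon 1 GAC (Asp): third position 2-fold.
Codon 2 GUA (Val): third position 4-fold.
Codon 3 CUC (Leu): third position 4-fold.
Codon 4 AUA (Ile): third position 3-fold.
Codon 5 UAC (Tyr): third position 2-fold.
Four-fold degenerate third positions: 2.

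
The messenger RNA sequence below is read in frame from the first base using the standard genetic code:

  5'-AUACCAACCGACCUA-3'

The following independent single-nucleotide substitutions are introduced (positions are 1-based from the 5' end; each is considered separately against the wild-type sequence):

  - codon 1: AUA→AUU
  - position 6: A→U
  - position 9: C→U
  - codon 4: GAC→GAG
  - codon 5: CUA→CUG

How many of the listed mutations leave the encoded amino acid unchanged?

Codon 1: AUA (Ile) → AUU (Ile) — synonymous.
Codon 2: CCA (Pro) → CCU (Pro) — synonymous.
Codon 3: ACC (Thr) → ACU (Thr) — synonymous.
Codon 4: GAC (Asp) → GAG (Glu) — missense.
Codon 5: CUA (Leu) → CUG (Leu) — synonymous.
Synonymous: 4 of 5.

4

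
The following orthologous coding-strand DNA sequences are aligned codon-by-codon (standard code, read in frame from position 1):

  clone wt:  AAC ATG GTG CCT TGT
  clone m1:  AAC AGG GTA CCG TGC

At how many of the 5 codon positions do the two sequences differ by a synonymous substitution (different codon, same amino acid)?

Codon 1: AAC Asn / AAC Asn — identical.
Codon 2: ATG Met / AGG Arg — nonsynonymous.
Codon 3: GTG Val / GTA Val — synonymous.
Codon 4: CCT Pro / CCG Pro — synonymous.
Codon 5: TGT Cys / TGC Cys — synonymous.
Synonymous differences: 3.

3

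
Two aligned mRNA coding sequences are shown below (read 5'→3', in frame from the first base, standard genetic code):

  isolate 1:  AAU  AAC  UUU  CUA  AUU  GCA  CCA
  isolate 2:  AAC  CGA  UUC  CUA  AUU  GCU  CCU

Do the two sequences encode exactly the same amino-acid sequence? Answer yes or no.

Codon 1: AAU Asn / AAC Asn — synonymous.
Codon 2: AAC Asn / CGA Arg — nonsynonymous.
Codon 3: UUU Phe / UUC Phe — synonymous.
Codon 4: CUA Leu / CUA Leu — identical.
Codon 5: AUU Ile / AUU Ile — identical.
Codon 6: GCA Ala / GCU Ala — synonymous.
Codon 7: CCA Pro / CCU Pro — synonymous.
Nonsynonymous differences: 1 → different protein.

no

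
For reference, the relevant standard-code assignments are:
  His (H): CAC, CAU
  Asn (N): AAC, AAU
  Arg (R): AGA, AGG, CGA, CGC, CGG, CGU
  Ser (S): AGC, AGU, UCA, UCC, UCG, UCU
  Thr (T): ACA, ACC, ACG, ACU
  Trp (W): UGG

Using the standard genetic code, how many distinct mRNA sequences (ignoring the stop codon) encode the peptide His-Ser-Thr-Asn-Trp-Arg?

576

His: 2 codons.
Ser: 6 codons.
Thr: 4 codons.
Asn: 2 codons.
Trp: 1 codon.
Arg: 6 codons.
2 × 6 × 4 × 2 × 1 × 6 = 576.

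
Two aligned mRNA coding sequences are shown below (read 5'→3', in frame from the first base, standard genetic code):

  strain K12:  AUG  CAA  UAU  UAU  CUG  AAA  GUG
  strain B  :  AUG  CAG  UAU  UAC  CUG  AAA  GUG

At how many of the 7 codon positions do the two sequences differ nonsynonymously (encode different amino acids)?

0

Codon 1: AUG Met / AUG Met — identical.
Codon 2: CAA Gln / CAG Gln — synonymous.
Codon 3: UAU Tyr / UAU Tyr — identical.
Codon 4: UAU Tyr / UAC Tyr — synonymous.
Codon 5: CUG Leu / CUG Leu — identical.
Codon 6: AAA Lys / AAA Lys — identical.
Codon 7: GUG Val / GUG Val — identical.
Nonsynonymous differences: 0.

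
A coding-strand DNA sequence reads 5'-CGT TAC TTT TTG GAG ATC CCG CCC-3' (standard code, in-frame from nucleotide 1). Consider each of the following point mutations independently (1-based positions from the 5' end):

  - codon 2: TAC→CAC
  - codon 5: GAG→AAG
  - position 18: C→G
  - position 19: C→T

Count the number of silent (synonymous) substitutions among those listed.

0

Codon 2: TAC (Tyr) → CAC (His) — missense.
Codon 5: GAG (Glu) → AAG (Lys) — missense.
Codon 6: ATC (Ile) → ATG (Met) — missense.
Codon 7: CCG (Pro) → TCG (Ser) — missense.
Synonymous: 0 of 4.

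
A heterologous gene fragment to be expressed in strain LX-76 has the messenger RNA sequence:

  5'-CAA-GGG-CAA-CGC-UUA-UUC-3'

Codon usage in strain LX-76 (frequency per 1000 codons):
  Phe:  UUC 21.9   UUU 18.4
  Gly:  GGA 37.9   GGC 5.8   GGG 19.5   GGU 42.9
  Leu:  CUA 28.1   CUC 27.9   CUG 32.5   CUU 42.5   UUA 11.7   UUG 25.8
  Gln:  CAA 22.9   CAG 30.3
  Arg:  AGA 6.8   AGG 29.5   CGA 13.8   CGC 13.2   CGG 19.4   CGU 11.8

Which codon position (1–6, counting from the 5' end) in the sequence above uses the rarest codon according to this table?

5

Codon 1 CAA (Gln): 22.9 per 1000.
Codon 2 GGG (Gly): 19.5 per 1000.
Codon 3 CAA (Gln): 22.9 per 1000.
Codon 4 CGC (Arg): 13.2 per 1000.
Codon 5 UUA (Leu): 11.7 per 1000.
Codon 6 UUC (Phe): 21.9 per 1000.
Lowest frequency is 11.7 at codon 5.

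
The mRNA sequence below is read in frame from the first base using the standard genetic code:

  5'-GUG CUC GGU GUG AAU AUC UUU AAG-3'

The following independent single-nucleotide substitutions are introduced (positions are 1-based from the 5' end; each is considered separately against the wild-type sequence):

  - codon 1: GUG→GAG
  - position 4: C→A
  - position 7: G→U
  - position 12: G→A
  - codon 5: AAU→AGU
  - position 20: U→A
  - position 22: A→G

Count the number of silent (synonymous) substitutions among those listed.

1

Codon 1: GUG (Val) → GAG (Glu) — missense.
Codon 2: CUC (Leu) → AUC (Ile) — missense.
Codon 3: GGU (Gly) → UGU (Cys) — missense.
Codon 4: GUG (Val) → GUA (Val) — synonymous.
Codon 5: AAU (Asn) → AGU (Ser) — missense.
Codon 7: UUU (Phe) → UAU (Tyr) — missense.
Codon 8: AAG (Lys) → GAG (Glu) — missense.
Synonymous: 1 of 7.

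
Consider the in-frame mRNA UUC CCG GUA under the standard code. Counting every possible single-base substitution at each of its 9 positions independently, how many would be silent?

Codon 1 (UUC, Phe): 1 synonymous substitution.
Codon 2 (CCG, Pro): 3 synonymous substitutions.
Codon 3 (GUA, Val): 3 synonymous substitutions.
Total: 1 + 3 + 3 = 7.

7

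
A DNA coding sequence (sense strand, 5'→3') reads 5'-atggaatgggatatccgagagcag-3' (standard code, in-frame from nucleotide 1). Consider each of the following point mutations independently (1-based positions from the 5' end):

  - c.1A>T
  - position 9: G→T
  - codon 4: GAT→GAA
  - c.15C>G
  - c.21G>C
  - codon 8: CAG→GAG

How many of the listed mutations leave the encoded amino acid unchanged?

Codon 1: ATG (Met) → TTG (Leu) — missense.
Codon 3: TGG (Trp) → TGT (Cys) — missense.
Codon 4: GAT (Asp) → GAA (Glu) — missense.
Codon 5: ATC (Ile) → ATG (Met) — missense.
Codon 7: GAG (Glu) → GAC (Asp) — missense.
Codon 8: CAG (Gln) → GAG (Glu) — missense.
Synonymous: 0 of 6.

0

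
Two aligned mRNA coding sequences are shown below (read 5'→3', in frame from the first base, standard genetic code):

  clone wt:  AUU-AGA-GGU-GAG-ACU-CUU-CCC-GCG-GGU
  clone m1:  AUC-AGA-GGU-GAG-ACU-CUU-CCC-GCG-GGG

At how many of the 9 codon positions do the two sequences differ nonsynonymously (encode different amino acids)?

Codon 1: AUU Ile / AUC Ile — synonymous.
Codon 2: AGA Arg / AGA Arg — identical.
Codon 3: GGU Gly / GGU Gly — identical.
Codon 4: GAG Glu / GAG Glu — identical.
Codon 5: ACU Thr / ACU Thr — identical.
Codon 6: CUU Leu / CUU Leu — identical.
Codon 7: CCC Pro / CCC Pro — identical.
Codon 8: GCG Ala / GCG Ala — identical.
Codon 9: GGU Gly / GGG Gly — synonymous.
Nonsynonymous differences: 0.

0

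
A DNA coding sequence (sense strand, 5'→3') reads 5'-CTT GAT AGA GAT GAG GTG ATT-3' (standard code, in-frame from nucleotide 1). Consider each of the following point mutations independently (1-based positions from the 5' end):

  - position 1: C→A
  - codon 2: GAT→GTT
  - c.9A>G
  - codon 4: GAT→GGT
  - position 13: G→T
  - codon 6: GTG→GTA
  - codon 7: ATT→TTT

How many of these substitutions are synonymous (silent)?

2

Codon 1: CTT (Leu) → ATT (Ile) — missense.
Codon 2: GAT (Asp) → GTT (Val) — missense.
Codon 3: AGA (Arg) → AGG (Arg) — synonymous.
Codon 4: GAT (Asp) → GGT (Gly) — missense.
Codon 5: GAG (Glu) → TAG (Stop) — nonsense.
Codon 6: GTG (Val) → GTA (Val) — synonymous.
Codon 7: ATT (Ile) → TTT (Phe) — missense.
Synonymous: 2 of 7.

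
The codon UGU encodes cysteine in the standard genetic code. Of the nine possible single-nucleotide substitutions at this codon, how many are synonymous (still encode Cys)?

1

Position 1: none → 0 synonymous.
Position 2: none → 0 synonymous.
Position 3: UGC → 1 synonymous.
Total: 0 + 0 + 1 = 1.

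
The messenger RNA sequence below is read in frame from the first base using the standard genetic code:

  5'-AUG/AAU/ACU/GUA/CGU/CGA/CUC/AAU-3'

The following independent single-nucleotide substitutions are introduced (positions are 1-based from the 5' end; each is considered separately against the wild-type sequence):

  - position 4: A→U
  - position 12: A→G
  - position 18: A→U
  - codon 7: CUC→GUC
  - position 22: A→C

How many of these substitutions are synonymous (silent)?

2

Codon 2: AAU (Asn) → UAU (Tyr) — missense.
Codon 4: GUA (Val) → GUG (Val) — synonymous.
Codon 6: CGA (Arg) → CGU (Arg) — synonymous.
Codon 7: CUC (Leu) → GUC (Val) — missense.
Codon 8: AAU (Asn) → CAU (His) — missense.
Synonymous: 2 of 5.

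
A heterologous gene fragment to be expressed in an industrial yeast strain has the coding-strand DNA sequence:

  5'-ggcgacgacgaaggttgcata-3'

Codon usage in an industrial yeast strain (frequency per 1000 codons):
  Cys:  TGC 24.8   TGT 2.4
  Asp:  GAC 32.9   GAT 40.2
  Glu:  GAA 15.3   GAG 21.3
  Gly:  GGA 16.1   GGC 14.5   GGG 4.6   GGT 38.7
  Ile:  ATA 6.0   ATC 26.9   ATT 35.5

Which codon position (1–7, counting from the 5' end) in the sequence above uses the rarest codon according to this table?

7

Codon 1 GGC (Gly): 14.5 per 1000.
Codon 2 GAC (Asp): 32.9 per 1000.
Codon 3 GAC (Asp): 32.9 per 1000.
Codon 4 GAA (Glu): 15.3 per 1000.
Codon 5 GGT (Gly): 38.7 per 1000.
Codon 6 TGC (Cys): 24.8 per 1000.
Codon 7 ATA (Ile): 6.0 per 1000.
Lowest frequency is 6.0 at codon 7.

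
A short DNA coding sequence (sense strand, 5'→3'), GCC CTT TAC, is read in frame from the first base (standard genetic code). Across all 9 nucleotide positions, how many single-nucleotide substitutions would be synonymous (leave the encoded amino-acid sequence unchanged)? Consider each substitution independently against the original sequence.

Codon 1 (GCC, Ala): 3 synonymous substitutions.
Codon 2 (CTT, Leu): 3 synonymous substitutions.
Codon 3 (TAC, Tyr): 1 synonymous substitution.
Total: 3 + 3 + 1 = 7.

7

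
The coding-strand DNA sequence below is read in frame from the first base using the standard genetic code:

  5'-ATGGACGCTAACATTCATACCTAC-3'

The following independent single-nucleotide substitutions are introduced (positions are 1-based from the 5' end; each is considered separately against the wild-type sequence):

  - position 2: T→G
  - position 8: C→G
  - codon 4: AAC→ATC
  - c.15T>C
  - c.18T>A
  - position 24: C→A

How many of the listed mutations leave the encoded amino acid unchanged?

Codon 1: ATG (Met) → AGG (Arg) — missense.
Codon 3: GCT (Ala) → GGT (Gly) — missense.
Codon 4: AAC (Asn) → ATC (Ile) — missense.
Codon 5: ATT (Ile) → ATC (Ile) — synonymous.
Codon 6: CAT (His) → CAA (Gln) — missense.
Codon 8: TAC (Tyr) → TAA (Stop) — nonsense.
Synonymous: 1 of 6.

1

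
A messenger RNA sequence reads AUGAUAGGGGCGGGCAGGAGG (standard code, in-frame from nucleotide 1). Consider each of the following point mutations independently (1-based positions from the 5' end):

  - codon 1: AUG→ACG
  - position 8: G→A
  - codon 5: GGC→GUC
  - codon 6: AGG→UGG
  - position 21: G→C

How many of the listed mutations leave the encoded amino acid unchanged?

0

Codon 1: AUG (Met) → ACG (Thr) — missense.
Codon 3: GGG (Gly) → GAG (Glu) — missense.
Codon 5: GGC (Gly) → GUC (Val) — missense.
Codon 6: AGG (Arg) → UGG (Trp) — missense.
Codon 7: AGG (Arg) → AGC (Ser) — missense.
Synonymous: 0 of 5.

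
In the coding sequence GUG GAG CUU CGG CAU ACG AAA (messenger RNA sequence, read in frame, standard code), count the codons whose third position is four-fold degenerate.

Codon 1 GUG (Val): third position 4-fold.
Codon 2 GAG (Glu): third position 2-fold.
Codon 3 CUU (Leu): third position 4-fold.
Codon 4 CGG (Arg): third position 4-fold.
Codon 5 CAU (His): third position 2-fold.
Codon 6 ACG (Thr): third position 4-fold.
Codon 7 AAA (Lys): third position 2-fold.
Four-fold degenerate third positions: 4.

4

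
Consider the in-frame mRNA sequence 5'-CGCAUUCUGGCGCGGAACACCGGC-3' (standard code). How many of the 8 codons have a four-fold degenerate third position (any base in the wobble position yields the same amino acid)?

6

Codon 1 CGC (Arg): third position 4-fold.
Codon 2 AUU (Ile): third position 3-fold.
Codon 3 CUG (Leu): third position 4-fold.
Codon 4 GCG (Ala): third position 4-fold.
Codon 5 CGG (Arg): third position 4-fold.
Codon 6 AAC (Asn): third position 2-fold.
Codon 7 ACC (Thr): third position 4-fold.
Codon 8 GGC (Gly): third position 4-fold.
Four-fold degenerate third positions: 6.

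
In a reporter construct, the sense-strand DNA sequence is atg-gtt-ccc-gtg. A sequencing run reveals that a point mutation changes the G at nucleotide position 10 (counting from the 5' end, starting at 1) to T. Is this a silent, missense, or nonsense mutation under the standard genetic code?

Position 10 falls in codon 4: GTG → Val.
After the substitution the codon is TTG → Leu.
Val ≠ Leu, so this is a missense mutation.

missense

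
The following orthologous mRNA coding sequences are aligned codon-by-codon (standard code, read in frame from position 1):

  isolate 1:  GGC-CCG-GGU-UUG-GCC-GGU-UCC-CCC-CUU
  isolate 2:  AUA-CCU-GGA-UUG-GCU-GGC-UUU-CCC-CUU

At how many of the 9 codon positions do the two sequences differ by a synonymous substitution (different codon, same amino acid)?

4

Codon 1: GGC Gly / AUA Ile — nonsynonymous.
Codon 2: CCG Pro / CCU Pro — synonymous.
Codon 3: GGU Gly / GGA Gly — synonymous.
Codon 4: UUG Leu / UUG Leu — identical.
Codon 5: GCC Ala / GCU Ala — synonymous.
Codon 6: GGU Gly / GGC Gly — synonymous.
Codon 7: UCC Ser / UUU Phe — nonsynonymous.
Codon 8: CCC Pro / CCC Pro — identical.
Codon 9: CUU Leu / CUU Leu — identical.
Synonymous differences: 4.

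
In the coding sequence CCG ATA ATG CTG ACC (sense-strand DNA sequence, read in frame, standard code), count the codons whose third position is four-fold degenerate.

Codon 1 CCG (Pro): third position 4-fold.
Codon 2 ATA (Ile): third position 3-fold.
Codon 3 ATG (Met): third position 1-fold.
Codon 4 CTG (Leu): third position 4-fold.
Codon 5 ACC (Thr): third position 4-fold.
Four-fold degenerate third positions: 3.

3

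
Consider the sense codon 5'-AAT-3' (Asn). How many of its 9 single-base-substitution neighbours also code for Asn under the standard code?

Position 1: none → 0 synonymous.
Position 2: none → 0 synonymous.
Position 3: AAC → 1 synonymous.
Total: 0 + 0 + 1 = 1.

1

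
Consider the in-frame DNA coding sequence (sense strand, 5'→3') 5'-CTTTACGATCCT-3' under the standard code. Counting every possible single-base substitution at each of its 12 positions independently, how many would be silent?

Codon 1 (CTT, Leu): 3 synonymous substitutions.
Codon 2 (TAC, Tyr): 1 synonymous substitution.
Codon 3 (GAT, Asp): 1 synonymous substitution.
Codon 4 (CCT, Pro): 3 synonymous substitutions.
Total: 3 + 1 + 1 + 3 = 8.

8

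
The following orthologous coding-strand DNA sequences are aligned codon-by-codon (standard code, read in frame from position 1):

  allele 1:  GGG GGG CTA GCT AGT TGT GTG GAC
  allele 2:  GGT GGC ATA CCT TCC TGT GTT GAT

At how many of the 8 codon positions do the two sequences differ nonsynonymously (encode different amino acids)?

2

Codon 1: GGG Gly / GGT Gly — synonymous.
Codon 2: GGG Gly / GGC Gly — synonymous.
Codon 3: CTA Leu / ATA Ile — nonsynonymous.
Codon 4: GCT Ala / CCT Pro — nonsynonymous.
Codon 5: AGT Ser / TCC Ser — synonymous.
Codon 6: TGT Cys / TGT Cys — identical.
Codon 7: GTG Val / GTT Val — synonymous.
Codon 8: GAC Asp / GAT Asp — synonymous.
Nonsynonymous differences: 2.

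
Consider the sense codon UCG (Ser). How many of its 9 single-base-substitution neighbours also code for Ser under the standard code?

Position 1: none → 0 synonymous.
Position 2: none → 0 synonymous.
Position 3: UCU, UCC, UCA → 3 synonymous.
Total: 0 + 0 + 3 = 3.

3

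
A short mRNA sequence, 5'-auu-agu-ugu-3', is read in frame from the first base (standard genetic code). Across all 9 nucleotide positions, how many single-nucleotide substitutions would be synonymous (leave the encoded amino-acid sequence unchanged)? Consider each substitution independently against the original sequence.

4

Codon 1 (AUU, Ile): 2 synonymous substitutions.
Codon 2 (AGU, Ser): 1 synonymous substitution.
Codon 3 (UGU, Cys): 1 synonymous substitution.
Total: 2 + 1 + 1 = 4.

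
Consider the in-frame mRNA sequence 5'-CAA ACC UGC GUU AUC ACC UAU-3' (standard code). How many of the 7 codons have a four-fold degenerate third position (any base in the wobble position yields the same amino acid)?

Codon 1 CAA (Gln): third position 2-fold.
Codon 2 ACC (Thr): third position 4-fold.
Codon 3 UGC (Cys): third position 2-fold.
Codon 4 GUU (Val): third position 4-fold.
Codon 5 AUC (Ile): third position 3-fold.
Codon 6 ACC (Thr): third position 4-fold.
Codon 7 UAU (Tyr): third position 2-fold.
Four-fold degenerate third positions: 3.

3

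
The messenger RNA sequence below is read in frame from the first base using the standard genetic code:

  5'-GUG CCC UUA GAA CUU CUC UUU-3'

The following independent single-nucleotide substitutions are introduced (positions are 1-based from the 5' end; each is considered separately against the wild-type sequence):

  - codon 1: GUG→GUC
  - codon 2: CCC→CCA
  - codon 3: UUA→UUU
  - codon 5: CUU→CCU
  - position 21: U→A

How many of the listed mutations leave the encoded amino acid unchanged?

Codon 1: GUG (Val) → GUC (Val) — synonymous.
Codon 2: CCC (Pro) → CCA (Pro) — synonymous.
Codon 3: UUA (Leu) → UUU (Phe) — missense.
Codon 5: CUU (Leu) → CCU (Pro) — missense.
Codon 7: UUU (Phe) → UUA (Leu) — missense.
Synonymous: 2 of 5.

2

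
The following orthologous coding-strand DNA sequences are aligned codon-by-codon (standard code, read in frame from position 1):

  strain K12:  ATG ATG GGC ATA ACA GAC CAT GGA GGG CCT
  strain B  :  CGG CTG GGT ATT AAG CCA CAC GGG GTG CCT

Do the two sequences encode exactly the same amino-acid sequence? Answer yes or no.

no

Codon 1: ATG Met / CGG Arg — nonsynonymous.
Codon 2: ATG Met / CTG Leu — nonsynonymous.
Codon 3: GGC Gly / GGT Gly — synonymous.
Codon 4: ATA Ile / ATT Ile — synonymous.
Codon 5: ACA Thr / AAG Lys — nonsynonymous.
Codon 6: GAC Asp / CCA Pro — nonsynonymous.
Codon 7: CAT His / CAC His — synonymous.
Codon 8: GGA Gly / GGG Gly — synonymous.
Codon 9: GGG Gly / GTG Val — nonsynonymous.
Codon 10: CCT Pro / CCT Pro — identical.
Nonsynonymous differences: 5 → different protein.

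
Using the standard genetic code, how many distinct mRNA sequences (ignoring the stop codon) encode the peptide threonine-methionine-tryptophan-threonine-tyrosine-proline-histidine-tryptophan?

Thr: 4 codons.
Met: 1 codon.
Trp: 1 codon.
Thr: 4 codons.
Tyr: 2 codons.
Pro: 4 codons.
His: 2 codons.
Trp: 1 codon.
4 × 1 × 1 × 4 × 2 × 4 × 2 × 1 = 256.

256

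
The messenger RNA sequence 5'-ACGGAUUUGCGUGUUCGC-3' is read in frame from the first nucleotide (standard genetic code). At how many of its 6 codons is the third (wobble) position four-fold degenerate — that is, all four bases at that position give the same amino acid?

4

Codon 1 ACG (Thr): third position 4-fold.
Codon 2 GAU (Asp): third position 2-fold.
Codon 3 UUG (Leu): third position 2-fold.
Codon 4 CGU (Arg): third position 4-fold.
Codon 5 GUU (Val): third position 4-fold.
Codon 6 CGC (Arg): third position 4-fold.
Four-fold degenerate third positions: 4.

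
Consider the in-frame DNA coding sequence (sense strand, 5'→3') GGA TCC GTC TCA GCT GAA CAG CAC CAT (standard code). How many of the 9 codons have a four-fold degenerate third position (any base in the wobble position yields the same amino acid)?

5

Codon 1 GGA (Gly): third position 4-fold.
Codon 2 TCC (Ser): third position 4-fold.
Codon 3 GTC (Val): third position 4-fold.
Codon 4 TCA (Ser): third position 4-fold.
Codon 5 GCT (Ala): third position 4-fold.
Codon 6 GAA (Glu): third position 2-fold.
Codon 7 CAG (Gln): third position 2-fold.
Codon 8 CAC (His): third position 2-fold.
Codon 9 CAT (His): third position 2-fold.
Four-fold degenerate third positions: 5.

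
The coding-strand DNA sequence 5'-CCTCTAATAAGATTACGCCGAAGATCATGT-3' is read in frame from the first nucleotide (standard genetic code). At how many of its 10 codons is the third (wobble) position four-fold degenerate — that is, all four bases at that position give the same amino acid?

5

Codon 1 CCT (Pro): third position 4-fold.
Codon 2 CTA (Leu): third position 4-fold.
Codon 3 ATA (Ile): third position 3-fold.
Codon 4 AGA (Arg): third position 2-fold.
Codon 5 TTA (Leu): third position 2-fold.
Codon 6 CGC (Arg): third position 4-fold.
Codon 7 CGA (Arg): third position 4-fold.
Codon 8 AGA (Arg): third position 2-fold.
Codon 9 TCA (Ser): third position 4-fold.
Codon 10 TGT (Cys): third position 2-fold.
Four-fold degenerate third positions: 5.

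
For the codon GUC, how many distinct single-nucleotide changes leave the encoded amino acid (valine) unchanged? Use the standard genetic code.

Position 1: none → 0 synonymous.
Position 2: none → 0 synonymous.
Position 3: GUU, GUA, GUG → 3 synonymous.
Total: 0 + 0 + 3 = 3.

3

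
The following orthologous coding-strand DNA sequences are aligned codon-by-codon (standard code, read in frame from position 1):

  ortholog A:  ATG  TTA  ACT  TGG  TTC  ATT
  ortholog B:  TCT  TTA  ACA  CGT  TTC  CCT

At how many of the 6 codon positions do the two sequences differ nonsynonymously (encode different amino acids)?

Codon 1: ATG Met / TCT Ser — nonsynonymous.
Codon 2: TTA Leu / TTA Leu — identical.
Codon 3: ACT Thr / ACA Thr — synonymous.
Codon 4: TGG Trp / CGT Arg — nonsynonymous.
Codon 5: TTC Phe / TTC Phe — identical.
Codon 6: ATT Ile / CCT Pro — nonsynonymous.
Nonsynonymous differences: 3.

3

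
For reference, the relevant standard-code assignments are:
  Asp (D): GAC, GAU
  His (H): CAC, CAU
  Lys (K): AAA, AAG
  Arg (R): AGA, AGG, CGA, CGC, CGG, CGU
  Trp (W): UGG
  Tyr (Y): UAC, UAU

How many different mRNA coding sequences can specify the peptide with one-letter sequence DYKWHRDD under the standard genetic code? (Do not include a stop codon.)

384

Asp: 2 codons.
Tyr: 2 codons.
Lys: 2 codons.
Trp: 1 codon.
His: 2 codons.
Arg: 6 codons.
Asp: 2 codons.
Asp: 2 codons.
2 × 2 × 2 × 1 × 2 × 6 × 2 × 2 = 384.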